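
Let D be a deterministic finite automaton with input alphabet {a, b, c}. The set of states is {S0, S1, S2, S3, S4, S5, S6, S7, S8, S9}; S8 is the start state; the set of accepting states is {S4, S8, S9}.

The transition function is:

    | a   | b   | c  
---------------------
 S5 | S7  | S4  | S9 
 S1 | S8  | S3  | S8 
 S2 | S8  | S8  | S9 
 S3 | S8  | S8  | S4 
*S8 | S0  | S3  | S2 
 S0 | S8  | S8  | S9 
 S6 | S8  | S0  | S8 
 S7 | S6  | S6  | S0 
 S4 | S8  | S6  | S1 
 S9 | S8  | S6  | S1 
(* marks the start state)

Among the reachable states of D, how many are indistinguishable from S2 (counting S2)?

First remove the unreachable states {S5,S7}; 8 states remain.
Initial partition by acceptance: {S4,S8,S9} | {S0,S1,S2,S3,S6}.
Split {S4,S8,S9} by δ(·,a) → {S4,S9} and {S8}.
Split {S0,S1,S2,S3,S6} by δ(·,b) → {S0,S2,S3} and {S1,S6}.
No further refinement is possible. Final partition (4 blocks): {S4,S9} | {S0,S2,S3} | {S8} | {S1,S6}.
The equivalence class containing S2 is {S0,S2,S3}, of size 3.

3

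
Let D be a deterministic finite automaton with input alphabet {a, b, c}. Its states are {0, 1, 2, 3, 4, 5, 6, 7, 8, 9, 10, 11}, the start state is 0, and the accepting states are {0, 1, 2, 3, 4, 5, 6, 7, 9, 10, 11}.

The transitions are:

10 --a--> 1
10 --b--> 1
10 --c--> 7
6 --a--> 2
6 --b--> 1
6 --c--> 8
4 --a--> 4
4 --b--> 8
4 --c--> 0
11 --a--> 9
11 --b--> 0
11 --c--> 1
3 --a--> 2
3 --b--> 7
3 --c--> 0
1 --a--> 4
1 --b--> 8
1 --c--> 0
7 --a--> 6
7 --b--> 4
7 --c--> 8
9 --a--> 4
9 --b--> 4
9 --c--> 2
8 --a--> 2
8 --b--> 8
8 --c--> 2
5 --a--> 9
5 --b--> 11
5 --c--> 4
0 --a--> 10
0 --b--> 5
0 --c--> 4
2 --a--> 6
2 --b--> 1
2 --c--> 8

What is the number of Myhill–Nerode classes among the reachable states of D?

States {3} cannot be reached from the start state, so discard them.
Initial partition by acceptance: {0,1,2,4,5,6,7,9,10,11} | {8}.
Split {0,1,2,4,5,6,7,9,10,11} by δ(·,b) → {0,2,5,6,7,9,10,11} and {1,4}.
Split {0,2,5,6,7,9,10,11} by δ(·,a) → {0,2,5,6,7,11} and {9,10}.
Split {0,2,5,6,7,11} by δ(·,a) → {0,5,11} and {2,6,7}.
Stable partition: {0,5,11} | {8} | {1,4} | {9,10} | {2,6,7} — 5 equivalence classes.

5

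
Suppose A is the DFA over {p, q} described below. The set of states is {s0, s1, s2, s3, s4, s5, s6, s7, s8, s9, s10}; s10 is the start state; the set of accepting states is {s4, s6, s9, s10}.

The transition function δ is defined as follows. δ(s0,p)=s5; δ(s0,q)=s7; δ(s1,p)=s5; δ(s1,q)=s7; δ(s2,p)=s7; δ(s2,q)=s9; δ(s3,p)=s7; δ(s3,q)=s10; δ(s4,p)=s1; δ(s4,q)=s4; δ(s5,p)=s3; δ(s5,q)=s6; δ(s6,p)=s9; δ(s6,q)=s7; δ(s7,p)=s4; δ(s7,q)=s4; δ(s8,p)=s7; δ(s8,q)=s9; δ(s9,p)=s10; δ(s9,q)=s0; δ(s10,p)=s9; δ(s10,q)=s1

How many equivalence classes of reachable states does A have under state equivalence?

Reachable states from the start: {s0,s1,s3,s4,s5,s6,s7,s9,s10}. Unreachable: {s2,s8} — drop them.
P0 = {s4,s6,s9,s10} | {s0,s1,s3,s5,s7}.
Refine {s4,s6,s9,s10} on symbol p: members go to different blocks, giving {s6,s9,s10} and {s4}.
On input p, block {s0,s1,s3,s5,s7} splits into {s0,s1,s3,s5} and {s7}.
On input q, block {s6,s9,s10} splits into {s9,s10} and {s6}.
Refine {s0,s1,s3,s5} on symbol p: members go to different blocks, giving {s0,s1,s5} and {s3}.
Refine {s0,s1,s5} on symbol p: members go to different blocks, giving {s0,s1} and {s5}.
The partition is now stable with 7 blocks: {s9,s10} | {s0,s1} | {s4} | {s7} | {s6} | {s3} | {s5}.

7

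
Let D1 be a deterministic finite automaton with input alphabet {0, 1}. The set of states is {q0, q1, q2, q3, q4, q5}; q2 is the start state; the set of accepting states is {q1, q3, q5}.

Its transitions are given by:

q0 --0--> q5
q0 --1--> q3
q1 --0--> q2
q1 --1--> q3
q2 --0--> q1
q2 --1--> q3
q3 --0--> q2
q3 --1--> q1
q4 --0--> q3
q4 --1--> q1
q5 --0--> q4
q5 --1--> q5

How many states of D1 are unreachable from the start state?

BFS from q2 reaches {q1, q2, q3}; the 3 state(s) q0, q4, q5 are never visited.

3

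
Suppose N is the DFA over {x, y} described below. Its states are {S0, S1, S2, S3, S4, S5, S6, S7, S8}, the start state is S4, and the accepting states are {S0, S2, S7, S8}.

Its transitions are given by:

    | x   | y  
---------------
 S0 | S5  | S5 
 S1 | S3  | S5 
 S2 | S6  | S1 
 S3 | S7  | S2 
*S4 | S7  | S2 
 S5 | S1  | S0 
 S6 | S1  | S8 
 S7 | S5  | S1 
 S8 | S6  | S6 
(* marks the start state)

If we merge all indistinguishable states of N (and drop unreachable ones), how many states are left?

Initial partition by acceptance: {S0,S2,S7,S8} | {S1,S3,S4,S5,S6}.
On input x, block {S1,S3,S4,S5,S6} splits into {S1,S5,S6} and {S3,S4}.
On input x, block {S1,S5,S6} splits into {S5,S6} and {S1}.
Refine {S0,S2,S7,S8} on symbol y: members go to different blocks, giving {S0,S8} and {S2,S7}.
No further refinement is possible. Final partition (5 blocks): {S0,S8} | {S5,S6} | {S3,S4} | {S1} | {S2,S7}.

5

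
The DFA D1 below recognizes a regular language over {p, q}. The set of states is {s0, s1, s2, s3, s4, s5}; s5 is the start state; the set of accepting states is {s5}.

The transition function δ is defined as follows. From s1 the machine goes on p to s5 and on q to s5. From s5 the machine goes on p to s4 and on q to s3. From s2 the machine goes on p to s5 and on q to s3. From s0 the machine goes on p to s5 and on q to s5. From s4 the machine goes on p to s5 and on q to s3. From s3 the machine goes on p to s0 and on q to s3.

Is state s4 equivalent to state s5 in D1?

States {s1,s2} cannot be reached from the start state, so discard them.
P0 = {s5} | {s0,s3,s4}.
Split {s0,s3,s4} by δ(·,p) → {s0,s4} and {s3}.
Split {s0,s4} by δ(·,q) → {s0} and {s4}.
Stable partition: {s5} | {s0} | {s3} | {s4} — 4 equivalence classes.
s4 and s5 end up in different blocks, so they are distinguishable. For instance, the string 'ε' is accepted from only s5.

No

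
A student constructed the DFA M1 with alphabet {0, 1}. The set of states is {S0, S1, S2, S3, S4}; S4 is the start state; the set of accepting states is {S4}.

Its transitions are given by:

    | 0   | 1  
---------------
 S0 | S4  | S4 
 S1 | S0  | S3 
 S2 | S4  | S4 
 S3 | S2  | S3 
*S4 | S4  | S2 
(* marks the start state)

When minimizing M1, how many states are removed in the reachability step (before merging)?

3

Starting at S4 and following transitions, the reachable set is {S2, S4}. That leaves S0, S1, S3 unreachable — 3 in total.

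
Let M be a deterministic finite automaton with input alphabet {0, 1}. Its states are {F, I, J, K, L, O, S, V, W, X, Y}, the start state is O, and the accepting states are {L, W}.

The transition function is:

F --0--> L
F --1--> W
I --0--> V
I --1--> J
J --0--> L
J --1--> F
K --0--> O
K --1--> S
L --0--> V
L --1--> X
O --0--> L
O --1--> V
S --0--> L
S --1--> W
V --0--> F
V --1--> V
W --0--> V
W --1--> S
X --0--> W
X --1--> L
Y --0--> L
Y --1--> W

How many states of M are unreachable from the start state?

No path from O leads to I, J, K, Y; the other 7 states are all reachable.

4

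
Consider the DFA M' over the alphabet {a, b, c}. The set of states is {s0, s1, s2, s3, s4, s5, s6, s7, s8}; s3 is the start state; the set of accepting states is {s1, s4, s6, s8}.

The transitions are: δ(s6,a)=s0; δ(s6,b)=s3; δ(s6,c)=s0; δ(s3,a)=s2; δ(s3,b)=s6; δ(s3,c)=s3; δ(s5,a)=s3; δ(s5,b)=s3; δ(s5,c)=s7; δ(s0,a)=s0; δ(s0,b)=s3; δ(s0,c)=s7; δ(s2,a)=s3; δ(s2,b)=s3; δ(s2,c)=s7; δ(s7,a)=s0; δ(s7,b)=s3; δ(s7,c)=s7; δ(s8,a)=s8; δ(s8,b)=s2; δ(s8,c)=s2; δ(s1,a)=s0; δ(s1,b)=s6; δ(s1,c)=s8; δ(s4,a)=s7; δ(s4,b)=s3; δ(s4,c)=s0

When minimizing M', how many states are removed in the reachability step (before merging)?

BFS from s3 reaches {s0, s2, s3, s6, s7}; the 4 state(s) s1, s4, s5, s8 are never visited.

4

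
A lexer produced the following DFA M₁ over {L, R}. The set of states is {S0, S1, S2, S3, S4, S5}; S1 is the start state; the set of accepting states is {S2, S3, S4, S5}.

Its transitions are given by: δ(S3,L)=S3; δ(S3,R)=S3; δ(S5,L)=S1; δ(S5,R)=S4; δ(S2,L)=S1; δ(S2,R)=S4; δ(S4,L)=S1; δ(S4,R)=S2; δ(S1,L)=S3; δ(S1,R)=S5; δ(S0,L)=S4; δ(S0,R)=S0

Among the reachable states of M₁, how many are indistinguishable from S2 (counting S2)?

Reachable states from the start: {S1,S2,S3,S4,S5}. Unreachable: {S0} — drop them.
Start with accepting vs non-accepting: {S2,S3,S4,S5} | {S1}.
Split {S2,S3,S4,S5} by δ(·,L) → {S2,S4,S5} and {S3}.
No further refinement is possible. Final partition (3 blocks): {S2,S4,S5} | {S1} | {S3}.
The equivalence class containing S2 is {S2,S4,S5}, of size 3.

3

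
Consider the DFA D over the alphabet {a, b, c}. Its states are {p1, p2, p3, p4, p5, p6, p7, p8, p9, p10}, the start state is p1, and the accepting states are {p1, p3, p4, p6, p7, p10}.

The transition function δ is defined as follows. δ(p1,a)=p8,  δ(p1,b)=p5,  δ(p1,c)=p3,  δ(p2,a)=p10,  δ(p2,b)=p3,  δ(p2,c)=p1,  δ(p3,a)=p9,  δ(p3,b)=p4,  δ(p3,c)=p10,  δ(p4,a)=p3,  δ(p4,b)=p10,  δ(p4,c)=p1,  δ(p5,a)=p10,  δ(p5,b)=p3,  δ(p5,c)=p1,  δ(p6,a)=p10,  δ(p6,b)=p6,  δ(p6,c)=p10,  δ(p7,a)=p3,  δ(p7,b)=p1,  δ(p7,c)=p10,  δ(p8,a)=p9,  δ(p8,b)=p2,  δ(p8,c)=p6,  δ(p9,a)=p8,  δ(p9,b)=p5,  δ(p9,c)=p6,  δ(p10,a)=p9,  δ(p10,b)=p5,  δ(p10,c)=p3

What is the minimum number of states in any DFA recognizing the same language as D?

6

Reachable states from the start: {p1,p2,p3,p4,p5,p6,p8,p9,p10}. Unreachable: {p7} — drop them.
P0 = {p1,p3,p4,p6,p10} | {p2,p5,p8,p9}.
Refine {p1,p3,p4,p6,p10} on symbol a: members go to different blocks, giving {p1,p3,p10} and {p4,p6}.
Refine {p1,p3,p10} on symbol b: members go to different blocks, giving {p1,p10} and {p3}.
Refine {p2,p5,p8,p9} on symbol a: members go to different blocks, giving {p2,p5} and {p8,p9}.
Refine {p4,p6} on symbol a: members go to different blocks, giving {p4} and {p6}.
Stable partition: {p1,p10} | {p2,p5} | {p4} | {p3} | {p8,p9} | {p6} — 6 equivalence classes.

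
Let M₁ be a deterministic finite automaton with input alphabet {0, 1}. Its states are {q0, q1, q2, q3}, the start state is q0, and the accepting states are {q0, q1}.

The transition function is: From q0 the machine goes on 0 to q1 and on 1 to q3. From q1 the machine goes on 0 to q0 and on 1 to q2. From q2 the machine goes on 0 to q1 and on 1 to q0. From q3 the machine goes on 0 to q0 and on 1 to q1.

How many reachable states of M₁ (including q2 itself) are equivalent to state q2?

2

Every state is reachable, so we keep all 4.
P0 = {q0,q1} | {q2,q3}.
No further refinement is possible. Final partition (2 blocks): {q0,q1} | {q2,q3}.
State q2 belongs to the block {q2,q3}, which has 2 states.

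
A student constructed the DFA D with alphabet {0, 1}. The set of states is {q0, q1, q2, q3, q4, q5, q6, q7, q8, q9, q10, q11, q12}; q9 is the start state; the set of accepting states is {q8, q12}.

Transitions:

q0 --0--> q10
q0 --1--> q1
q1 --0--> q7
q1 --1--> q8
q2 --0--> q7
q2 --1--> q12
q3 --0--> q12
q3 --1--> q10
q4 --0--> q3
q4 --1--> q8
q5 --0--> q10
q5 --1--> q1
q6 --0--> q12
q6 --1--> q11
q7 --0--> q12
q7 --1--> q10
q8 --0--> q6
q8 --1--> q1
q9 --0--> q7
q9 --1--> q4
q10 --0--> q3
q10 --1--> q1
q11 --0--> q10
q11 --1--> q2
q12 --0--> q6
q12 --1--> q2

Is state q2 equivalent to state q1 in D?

Reachable states from the start: {q1,q2,q3,q4,q6,q7,q8,q9,q10,q11,q12}. Unreachable: {q0,q5} — drop them.
Initial partition by acceptance: {q8,q12} | {q1,q2,q3,q4,q6,q7,q9,q10,q11}.
Refine {q1,q2,q3,q4,q6,q7,q9,q10,q11} on symbol 0: members go to different blocks, giving {q1,q2,q4,q9,q10,q11} and {q3,q6,q7}.
Split {q1,q2,q4,q9,q10,q11} by δ(·,0) → {q1,q2,q4,q9,q10} and {q11}.
Refine {q1,q2,q4,q9,q10} on symbol 1: members go to different blocks, giving {q1,q2,q4} and {q9,q10}.
On input 1, block {q3,q6,q7} splits into {q3,q7} and {q6}.
Stable partition: {q8,q12} | {q1,q2,q4} | {q3,q7} | {q11} | {q9,q10} | {q6} — 6 equivalence classes.
q2 and q1 lie in the same block of the stable partition, so they are equivalent — no string distinguishes them.

Yes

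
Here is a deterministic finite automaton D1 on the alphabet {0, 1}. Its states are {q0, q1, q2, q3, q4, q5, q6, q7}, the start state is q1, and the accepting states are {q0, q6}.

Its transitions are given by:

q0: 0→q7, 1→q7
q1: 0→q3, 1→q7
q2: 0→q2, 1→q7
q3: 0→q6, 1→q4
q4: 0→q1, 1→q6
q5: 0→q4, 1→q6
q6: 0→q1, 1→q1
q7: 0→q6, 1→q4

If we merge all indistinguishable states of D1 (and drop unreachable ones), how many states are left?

First remove the unreachable states {q0,q2,q5}; 5 states remain.
Initial partition by acceptance: {q6} | {q1,q3,q4,q7}.
Split {q1,q3,q4,q7} by δ(·,0) → {q1,q4} and {q3,q7}.
On input 0, block {q1,q4} splits into {q1} and {q4}.
Stable partition: {q6} | {q1} | {q3,q7} | {q4} — 4 equivalence classes.

4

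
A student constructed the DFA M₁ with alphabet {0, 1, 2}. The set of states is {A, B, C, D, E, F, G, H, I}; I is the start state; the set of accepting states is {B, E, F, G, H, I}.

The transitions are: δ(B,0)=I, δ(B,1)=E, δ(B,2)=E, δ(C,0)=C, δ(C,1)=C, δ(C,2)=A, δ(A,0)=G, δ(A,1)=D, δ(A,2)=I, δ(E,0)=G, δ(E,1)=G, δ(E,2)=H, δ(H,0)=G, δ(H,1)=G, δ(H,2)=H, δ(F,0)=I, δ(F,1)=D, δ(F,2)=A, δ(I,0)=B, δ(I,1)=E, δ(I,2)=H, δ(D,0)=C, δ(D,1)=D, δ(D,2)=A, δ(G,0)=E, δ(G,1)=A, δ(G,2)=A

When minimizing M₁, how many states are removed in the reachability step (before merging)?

1

BFS from I reaches {A, B, C, D, E, G, H, I}; the 1 state(s) F are never visited.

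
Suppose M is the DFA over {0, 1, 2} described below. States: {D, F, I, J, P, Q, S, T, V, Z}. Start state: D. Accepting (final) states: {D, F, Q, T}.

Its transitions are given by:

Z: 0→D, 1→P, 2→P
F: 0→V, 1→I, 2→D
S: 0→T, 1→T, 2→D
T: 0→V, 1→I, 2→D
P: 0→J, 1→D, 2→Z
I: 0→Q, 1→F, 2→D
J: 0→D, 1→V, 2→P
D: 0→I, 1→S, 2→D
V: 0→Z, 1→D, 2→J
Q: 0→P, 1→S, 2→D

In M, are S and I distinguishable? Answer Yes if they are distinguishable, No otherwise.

Every state is reachable, so we keep all 10.
Initial partition by acceptance: {D,F,Q,T} | {I,J,P,S,V,Z}.
On input 0, block {I,J,P,S,V,Z} splits into {I,J,S,Z} and {P,V}.
Split {D,F,Q,T} by δ(·,0) → {F,Q,T} and {D}.
Refine {I,J,S,Z} on symbol 0: members go to different blocks, giving {J,Z} and {I,S}.
No further refinement is possible. Final partition (5 blocks): {F,Q,T} | {J,Z} | {P,V} | {D} | {I,S}.
S and I lie in the same block of the stable partition, so they are equivalent — no string distinguishes them.

No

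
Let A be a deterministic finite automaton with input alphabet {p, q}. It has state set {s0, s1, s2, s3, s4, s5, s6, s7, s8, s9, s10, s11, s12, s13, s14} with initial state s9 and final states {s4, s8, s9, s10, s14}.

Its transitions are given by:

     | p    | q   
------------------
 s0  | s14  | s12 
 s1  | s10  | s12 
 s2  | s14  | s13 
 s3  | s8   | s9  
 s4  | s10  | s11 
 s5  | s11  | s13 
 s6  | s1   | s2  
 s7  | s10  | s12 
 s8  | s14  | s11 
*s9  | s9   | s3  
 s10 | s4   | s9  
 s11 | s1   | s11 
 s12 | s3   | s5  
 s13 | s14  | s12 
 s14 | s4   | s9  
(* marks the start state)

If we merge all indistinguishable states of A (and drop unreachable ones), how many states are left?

First remove the unreachable states {s0,s2,s6,s7}; 11 states remain.
Start with accepting vs non-accepting: {s4,s8,s9,s10,s14} | {s1,s3,s5,s11,s12,s13}.
Refine {s4,s8,s9,s10,s14} on symbol q: members go to different blocks, giving {s4,s8,s9} and {s10,s14}.
On input p, block {s4,s8,s9} splits into {s4,s8} and {s9}.
Refine {s1,s3,s5,s11,s12,s13} on symbol p: members go to different blocks, giving {s5,s11,s12} and {s1,s13} and {s3}.
On input p, block {s5,s11,s12} splits into {s5} and {s11} and {s12}.
No further refinement is possible. Final partition (8 blocks): {s4,s8} | {s5} | {s10,s14} | {s9} | {s1,s13} | {s3} | {s11} | {s12}.

8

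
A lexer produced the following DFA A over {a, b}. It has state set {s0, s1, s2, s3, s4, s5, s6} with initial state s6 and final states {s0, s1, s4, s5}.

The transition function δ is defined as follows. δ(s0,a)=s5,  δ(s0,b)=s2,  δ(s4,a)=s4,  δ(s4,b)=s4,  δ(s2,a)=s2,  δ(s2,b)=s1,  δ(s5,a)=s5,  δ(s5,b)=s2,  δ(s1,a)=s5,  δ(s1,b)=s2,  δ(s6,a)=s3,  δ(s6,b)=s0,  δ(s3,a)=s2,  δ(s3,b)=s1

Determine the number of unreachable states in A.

Starting at s6 and following transitions, the reachable set is {s0, s1, s2, s3, s5, s6}. That leaves s4 unreachable — 1 in total.

1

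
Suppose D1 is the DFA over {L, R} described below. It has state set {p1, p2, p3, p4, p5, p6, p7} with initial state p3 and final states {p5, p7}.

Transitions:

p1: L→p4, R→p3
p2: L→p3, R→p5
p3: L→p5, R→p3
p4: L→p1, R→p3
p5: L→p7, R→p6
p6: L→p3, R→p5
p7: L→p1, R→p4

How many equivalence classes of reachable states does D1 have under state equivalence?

States {p2} cannot be reached from the start state, so discard them.
Start with accepting vs non-accepting: {p5,p7} | {p1,p3,p4,p6}.
On input L, block {p5,p7} splits into {p5} and {p7}.
Split {p1,p3,p4,p6} by δ(·,L) → {p1,p4,p6} and {p3}.
On input L, block {p1,p4,p6} splits into {p1,p4} and {p6}.
No further refinement is possible. Final partition (5 blocks): {p5} | {p1,p4} | {p7} | {p3} | {p6}.

5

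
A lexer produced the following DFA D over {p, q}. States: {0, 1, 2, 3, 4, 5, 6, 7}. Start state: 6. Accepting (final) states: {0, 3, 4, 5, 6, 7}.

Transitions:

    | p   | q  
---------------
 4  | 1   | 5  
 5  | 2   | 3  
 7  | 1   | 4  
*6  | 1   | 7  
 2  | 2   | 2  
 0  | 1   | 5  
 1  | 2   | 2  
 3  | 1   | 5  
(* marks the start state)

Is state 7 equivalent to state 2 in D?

No

First remove the unreachable states {0}; 7 states remain.
Start with accepting vs non-accepting: {3,4,5,6,7} | {1,2}.
The partition is now stable with 2 blocks: {3,4,5,6,7} | {1,2}.
7 and 2 end up in different blocks, so they are distinguishable. For instance, the string 'ε' is accepted from only 7.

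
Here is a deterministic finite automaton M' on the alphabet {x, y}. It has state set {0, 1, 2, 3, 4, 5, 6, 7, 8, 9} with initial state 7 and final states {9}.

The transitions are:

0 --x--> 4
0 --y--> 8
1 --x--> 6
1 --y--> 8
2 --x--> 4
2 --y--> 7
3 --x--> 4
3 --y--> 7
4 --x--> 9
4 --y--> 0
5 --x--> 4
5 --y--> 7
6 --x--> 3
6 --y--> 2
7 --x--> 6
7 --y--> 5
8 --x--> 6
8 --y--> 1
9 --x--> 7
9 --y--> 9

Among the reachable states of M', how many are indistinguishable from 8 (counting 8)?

2

Every state is reachable, so we keep all 10.
Initial partition by acceptance: {9} | {0,1,2,3,4,5,6,7,8}.
Split {0,1,2,3,4,5,6,7,8} by δ(·,x) → {0,1,2,3,5,6,7,8} and {4}.
Refine {0,1,2,3,5,6,7,8} on symbol x: members go to different blocks, giving {0,2,3,5} and {1,6,7,8}.
Split {1,6,7,8} by δ(·,x) → {1,7,8} and {6}.
On input y, block {1,7,8} splits into {1,8} and {7}.
Split {0,2,3,5} by δ(·,y) → {2,3,5} and {0}.
No further refinement is possible. Final partition (7 blocks): {9} | {2,3,5} | {4} | {1,8} | {6} | {7} | {0}.
State 8 belongs to the block {1,8}, which has 2 states.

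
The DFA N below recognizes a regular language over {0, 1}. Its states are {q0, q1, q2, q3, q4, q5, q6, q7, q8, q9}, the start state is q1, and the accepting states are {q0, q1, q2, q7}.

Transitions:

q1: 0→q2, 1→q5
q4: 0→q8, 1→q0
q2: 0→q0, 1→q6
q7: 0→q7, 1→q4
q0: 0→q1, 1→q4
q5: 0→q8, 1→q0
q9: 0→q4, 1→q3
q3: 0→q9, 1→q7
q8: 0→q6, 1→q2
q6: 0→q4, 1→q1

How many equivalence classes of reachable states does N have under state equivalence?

2

First remove the unreachable states {q3,q7,q9}; 7 states remain.
P0 = {q0,q1,q2} | {q4,q5,q6,q8}.
Stable partition: {q0,q1,q2} | {q4,q5,q6,q8} — 2 equivalence classes.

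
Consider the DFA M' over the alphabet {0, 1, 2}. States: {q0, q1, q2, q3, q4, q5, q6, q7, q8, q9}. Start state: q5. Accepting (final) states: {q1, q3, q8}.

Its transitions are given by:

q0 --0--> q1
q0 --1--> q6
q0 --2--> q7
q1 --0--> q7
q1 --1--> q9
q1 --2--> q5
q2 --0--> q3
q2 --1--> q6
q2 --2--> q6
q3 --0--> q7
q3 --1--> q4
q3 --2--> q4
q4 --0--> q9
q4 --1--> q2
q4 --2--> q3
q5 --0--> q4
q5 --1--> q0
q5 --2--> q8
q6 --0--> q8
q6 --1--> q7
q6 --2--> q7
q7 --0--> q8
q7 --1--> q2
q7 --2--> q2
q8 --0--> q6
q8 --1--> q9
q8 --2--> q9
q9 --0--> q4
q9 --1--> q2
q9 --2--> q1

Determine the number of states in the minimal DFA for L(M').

Every state is reachable, so we keep all 10.
P0 = {q1,q3,q8} | {q0,q2,q4,q5,q6,q7,q9}.
On input 0, block {q0,q2,q4,q5,q6,q7,q9} splits into {q0,q2,q6,q7} and {q4,q5,q9}.
No further refinement is possible. Final partition (3 blocks): {q1,q3,q8} | {q0,q2,q6,q7} | {q4,q5,q9}.

3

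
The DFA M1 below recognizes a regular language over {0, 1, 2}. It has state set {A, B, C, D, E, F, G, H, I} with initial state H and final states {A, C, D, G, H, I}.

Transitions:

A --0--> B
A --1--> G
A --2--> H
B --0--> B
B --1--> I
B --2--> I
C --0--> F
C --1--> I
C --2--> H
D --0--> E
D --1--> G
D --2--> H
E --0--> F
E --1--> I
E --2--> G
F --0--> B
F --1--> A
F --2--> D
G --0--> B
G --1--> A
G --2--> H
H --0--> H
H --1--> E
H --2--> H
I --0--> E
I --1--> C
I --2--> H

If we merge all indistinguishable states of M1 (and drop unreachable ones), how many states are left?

Every state is reachable, so we keep all 9.
Initial partition by acceptance: {A,C,D,G,H,I} | {B,E,F}.
Split {A,C,D,G,H,I} by δ(·,0) → {A,C,D,G,I} and {H}.
No further refinement is possible. Final partition (3 blocks): {A,C,D,G,I} | {B,E,F} | {H}.

3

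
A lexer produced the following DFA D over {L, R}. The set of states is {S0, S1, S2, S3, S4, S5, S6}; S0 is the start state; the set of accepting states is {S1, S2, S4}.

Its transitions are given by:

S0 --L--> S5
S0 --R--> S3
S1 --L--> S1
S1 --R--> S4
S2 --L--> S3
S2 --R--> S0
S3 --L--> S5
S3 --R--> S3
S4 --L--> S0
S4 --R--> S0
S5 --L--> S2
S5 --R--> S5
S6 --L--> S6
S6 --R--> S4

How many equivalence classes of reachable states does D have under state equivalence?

States {S1,S4,S6} cannot be reached from the start state, so discard them.
Initial partition by acceptance: {S2} | {S0,S3,S5}.
On input L, block {S0,S3,S5} splits into {S0,S3} and {S5}.
Stable partition: {S2} | {S0,S3} | {S5} — 3 equivalence classes.

3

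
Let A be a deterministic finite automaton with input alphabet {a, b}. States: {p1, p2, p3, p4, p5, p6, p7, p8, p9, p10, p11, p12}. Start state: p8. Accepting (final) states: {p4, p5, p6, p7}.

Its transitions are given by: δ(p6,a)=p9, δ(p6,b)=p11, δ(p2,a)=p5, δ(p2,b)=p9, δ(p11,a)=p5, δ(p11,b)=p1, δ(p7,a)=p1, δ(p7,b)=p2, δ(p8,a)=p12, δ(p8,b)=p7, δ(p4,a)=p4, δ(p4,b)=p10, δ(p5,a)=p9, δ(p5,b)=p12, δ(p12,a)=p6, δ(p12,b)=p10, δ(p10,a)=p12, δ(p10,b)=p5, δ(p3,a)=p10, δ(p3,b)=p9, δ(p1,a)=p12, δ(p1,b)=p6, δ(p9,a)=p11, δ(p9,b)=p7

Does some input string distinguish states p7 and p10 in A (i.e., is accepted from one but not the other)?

Yes

States {p3,p4} cannot be reached from the start state, so discard them.
Initial partition by acceptance: {p5,p6,p7} | {p1,p2,p8,p9,p10,p11,p12}.
Split {p1,p2,p8,p9,p10,p11,p12} by δ(·,a) → {p1,p8,p9,p10} and {p2,p11,p12}.
Stable partition: {p5,p6,p7} | {p1,p8,p9,p10} | {p2,p11,p12} — 3 equivalence classes.
p7 and p10 end up in different blocks, so they are distinguishable. For instance, the string 'ε' is accepted from only p7.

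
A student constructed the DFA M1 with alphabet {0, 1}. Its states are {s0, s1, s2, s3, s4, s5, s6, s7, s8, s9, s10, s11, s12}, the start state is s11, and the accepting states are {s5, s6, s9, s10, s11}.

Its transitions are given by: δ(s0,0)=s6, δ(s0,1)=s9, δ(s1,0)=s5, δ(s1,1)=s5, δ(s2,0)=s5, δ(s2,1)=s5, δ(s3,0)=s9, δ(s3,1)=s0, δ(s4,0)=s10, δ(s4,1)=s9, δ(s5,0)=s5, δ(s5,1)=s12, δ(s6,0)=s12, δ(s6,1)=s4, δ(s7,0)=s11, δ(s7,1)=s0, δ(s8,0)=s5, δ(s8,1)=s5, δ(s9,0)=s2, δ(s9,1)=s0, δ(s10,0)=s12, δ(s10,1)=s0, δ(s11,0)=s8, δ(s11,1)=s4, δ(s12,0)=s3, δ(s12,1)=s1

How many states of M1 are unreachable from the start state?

1

BFS from s11 reaches {s0, s1, s2, s3, s4, s5, s6, s8, s9, s10, s11, s12}; the 1 state(s) s7 are never visited.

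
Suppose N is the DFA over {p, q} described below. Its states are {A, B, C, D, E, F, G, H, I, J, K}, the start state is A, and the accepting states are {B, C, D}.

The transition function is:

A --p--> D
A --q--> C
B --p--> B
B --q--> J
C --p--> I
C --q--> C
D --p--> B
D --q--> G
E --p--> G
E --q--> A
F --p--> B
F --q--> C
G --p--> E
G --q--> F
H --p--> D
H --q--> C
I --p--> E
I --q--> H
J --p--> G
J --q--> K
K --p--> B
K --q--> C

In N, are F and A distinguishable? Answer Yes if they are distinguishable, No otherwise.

No

Every state is reachable, so we keep all 11.
P0 = {B,C,D} | {A,E,F,G,H,I,J,K}.
On input p, block {B,C,D} splits into {B,D} and {C}.
On input p, block {A,E,F,G,H,I,J,K} splits into {A,F,H,K} and {E,G,I,J}.
No further refinement is possible. Final partition (4 blocks): {B,D} | {A,F,H,K} | {C} | {E,G,I,J}.
F and A lie in the same block of the stable partition, so they are equivalent — no string distinguishes them.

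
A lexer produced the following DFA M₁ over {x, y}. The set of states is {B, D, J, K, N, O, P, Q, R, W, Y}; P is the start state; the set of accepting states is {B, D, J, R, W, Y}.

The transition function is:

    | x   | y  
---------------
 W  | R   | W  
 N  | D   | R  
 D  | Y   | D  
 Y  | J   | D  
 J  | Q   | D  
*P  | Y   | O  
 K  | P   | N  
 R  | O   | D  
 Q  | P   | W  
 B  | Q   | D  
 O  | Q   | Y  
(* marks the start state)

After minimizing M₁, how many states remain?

States {B,K,N} cannot be reached from the start state, so discard them.
P0 = {D,J,R,W,Y} | {O,P,Q}.
Refine {D,J,R,W,Y} on symbol x: members go to different blocks, giving {D,W,Y} and {J,R}.
Split {D,W,Y} by δ(·,x) → {W,Y} and {D}.
Split {W,Y} by δ(·,y) → {Y} and {W}.
On input x, block {O,P,Q} splits into {O,Q} and {P}.
Refine {O,Q} on symbol x: members go to different blocks, giving {Q} and {O}.
On input x, block {J,R} splits into {R} and {J}.
No further refinement is possible. Final partition (8 blocks): {Y} | {Q} | {R} | {D} | {W} | {P} | {O} | {J}.

8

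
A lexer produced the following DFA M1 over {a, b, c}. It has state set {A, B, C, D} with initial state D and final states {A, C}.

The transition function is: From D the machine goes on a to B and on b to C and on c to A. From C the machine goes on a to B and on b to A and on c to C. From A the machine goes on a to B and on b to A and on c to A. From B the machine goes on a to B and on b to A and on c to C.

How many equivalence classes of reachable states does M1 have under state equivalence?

Every state is reachable, so we keep all 4.
Start with accepting vs non-accepting: {A,C} | {B,D}.
The partition is now stable with 2 blocks: {A,C} | {B,D}.

2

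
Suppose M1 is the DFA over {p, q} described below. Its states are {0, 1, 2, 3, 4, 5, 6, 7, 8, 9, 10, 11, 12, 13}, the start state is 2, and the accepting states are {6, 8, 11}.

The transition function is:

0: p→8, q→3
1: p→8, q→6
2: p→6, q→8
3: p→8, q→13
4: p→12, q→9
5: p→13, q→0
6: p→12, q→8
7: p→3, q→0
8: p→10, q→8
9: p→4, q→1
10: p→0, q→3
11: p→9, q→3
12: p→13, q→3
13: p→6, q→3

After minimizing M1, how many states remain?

First remove the unreachable states {1,4,5,7,9,11}; 8 states remain.
Initial partition by acceptance: {6,8} | {0,2,3,10,12,13}.
On input p, block {0,2,3,10,12,13} splits into {0,2,3,13} and {10,12}.
Split {0,2,3,13} by δ(·,q) → {0,3,13} and {2}.
Stable partition: {6,8} | {0,3,13} | {10,12} | {2} — 4 equivalence classes.

4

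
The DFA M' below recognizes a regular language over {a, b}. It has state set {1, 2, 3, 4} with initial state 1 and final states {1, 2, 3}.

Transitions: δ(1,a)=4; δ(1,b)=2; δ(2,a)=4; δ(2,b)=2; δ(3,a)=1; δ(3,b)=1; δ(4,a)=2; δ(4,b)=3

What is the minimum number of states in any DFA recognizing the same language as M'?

Every state is reachable, so we keep all 4.
P0 = {1,2,3} | {4}.
Refine {1,2,3} on symbol a: members go to different blocks, giving {1,2} and {3}.
The partition is now stable with 3 blocks: {1,2} | {4} | {3}.

3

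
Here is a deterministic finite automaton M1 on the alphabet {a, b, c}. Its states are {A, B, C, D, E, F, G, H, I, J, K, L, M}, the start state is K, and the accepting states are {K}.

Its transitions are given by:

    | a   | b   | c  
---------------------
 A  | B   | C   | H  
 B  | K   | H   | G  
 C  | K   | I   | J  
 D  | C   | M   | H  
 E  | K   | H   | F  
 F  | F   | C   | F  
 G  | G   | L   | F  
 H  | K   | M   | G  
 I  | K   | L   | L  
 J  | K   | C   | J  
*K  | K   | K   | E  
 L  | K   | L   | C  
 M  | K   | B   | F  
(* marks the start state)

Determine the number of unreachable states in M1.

BFS from K reaches {B, C, E, F, G, H, I, J, K, L, M}; the 2 state(s) A, D are never visited.

2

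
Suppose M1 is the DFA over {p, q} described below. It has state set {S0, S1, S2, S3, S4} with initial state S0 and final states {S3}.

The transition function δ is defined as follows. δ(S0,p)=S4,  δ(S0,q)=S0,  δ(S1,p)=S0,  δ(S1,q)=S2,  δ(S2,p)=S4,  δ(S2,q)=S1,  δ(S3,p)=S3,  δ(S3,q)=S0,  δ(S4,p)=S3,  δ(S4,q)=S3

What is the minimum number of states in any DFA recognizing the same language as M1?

First remove the unreachable states {S1,S2}; 3 states remain.
P0 = {S3} | {S0,S4}.
Split {S0,S4} by δ(·,p) → {S0} and {S4}.
The partition is now stable with 3 blocks: {S3} | {S0} | {S4}.

3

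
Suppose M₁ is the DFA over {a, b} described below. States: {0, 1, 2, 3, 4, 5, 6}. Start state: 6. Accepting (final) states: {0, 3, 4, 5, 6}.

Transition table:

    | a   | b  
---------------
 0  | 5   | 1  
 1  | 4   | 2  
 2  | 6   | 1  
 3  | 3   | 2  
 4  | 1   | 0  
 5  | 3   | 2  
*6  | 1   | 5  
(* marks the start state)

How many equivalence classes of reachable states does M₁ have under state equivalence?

Every state is reachable, so we keep all 7.
P0 = {0,3,4,5,6} | {1,2}.
Refine {0,3,4,5,6} on symbol a: members go to different blocks, giving {0,3,5} and {4,6}.
The partition is now stable with 3 blocks: {0,3,5} | {1,2} | {4,6}.

3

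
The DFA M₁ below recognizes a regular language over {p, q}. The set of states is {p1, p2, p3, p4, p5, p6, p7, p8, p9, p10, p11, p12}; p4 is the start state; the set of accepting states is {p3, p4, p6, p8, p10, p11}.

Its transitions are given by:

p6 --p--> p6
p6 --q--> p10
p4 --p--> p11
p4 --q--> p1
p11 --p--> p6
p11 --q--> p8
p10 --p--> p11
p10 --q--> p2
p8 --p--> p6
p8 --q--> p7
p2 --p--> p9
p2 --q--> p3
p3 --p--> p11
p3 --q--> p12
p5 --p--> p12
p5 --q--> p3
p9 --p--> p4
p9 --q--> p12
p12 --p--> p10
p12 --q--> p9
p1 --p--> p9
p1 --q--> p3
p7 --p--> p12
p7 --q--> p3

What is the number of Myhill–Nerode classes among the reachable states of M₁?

5

First remove the unreachable states {p5}; 11 states remain.
Initial partition by acceptance: {p3,p4,p6,p8,p10,p11} | {p1,p2,p7,p9,p12}.
Split {p3,p4,p6,p8,p10,p11} by δ(·,q) → {p3,p4,p8,p10} and {p6,p11}.
On input p, block {p1,p2,p7,p9,p12} splits into {p1,p2,p7} and {p9,p12}.
On input q, block {p3,p4,p8,p10} splits into {p4,p8,p10} and {p3}.
Stable partition: {p4,p8,p10} | {p1,p2,p7} | {p6,p11} | {p9,p12} | {p3} — 5 equivalence classes.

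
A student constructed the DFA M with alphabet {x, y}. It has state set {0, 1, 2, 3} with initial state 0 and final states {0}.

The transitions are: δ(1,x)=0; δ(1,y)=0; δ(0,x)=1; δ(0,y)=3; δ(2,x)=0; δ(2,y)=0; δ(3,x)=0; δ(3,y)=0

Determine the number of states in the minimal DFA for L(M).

2

States {2} cannot be reached from the start state, so discard them.
Start with accepting vs non-accepting: {0} | {1,3}.
Stable partition: {0} | {1,3} — 2 equivalence classes.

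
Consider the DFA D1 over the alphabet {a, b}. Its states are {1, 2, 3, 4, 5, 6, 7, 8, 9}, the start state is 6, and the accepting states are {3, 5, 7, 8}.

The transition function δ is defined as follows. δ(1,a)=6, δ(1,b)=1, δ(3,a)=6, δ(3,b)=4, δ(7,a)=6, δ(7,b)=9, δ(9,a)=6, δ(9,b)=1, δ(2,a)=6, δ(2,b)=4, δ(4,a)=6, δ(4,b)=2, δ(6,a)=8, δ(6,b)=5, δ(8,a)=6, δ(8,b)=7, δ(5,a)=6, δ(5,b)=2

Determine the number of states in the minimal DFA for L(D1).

4

States {3} cannot be reached from the start state, so discard them.
Initial partition by acceptance: {5,7,8} | {1,2,4,6,9}.
Split {5,7,8} by δ(·,b) → {5,7} and {8}.
Refine {1,2,4,6,9} on symbol a: members go to different blocks, giving {1,2,4,9} and {6}.
The partition is now stable with 4 blocks: {5,7} | {1,2,4,9} | {8} | {6}.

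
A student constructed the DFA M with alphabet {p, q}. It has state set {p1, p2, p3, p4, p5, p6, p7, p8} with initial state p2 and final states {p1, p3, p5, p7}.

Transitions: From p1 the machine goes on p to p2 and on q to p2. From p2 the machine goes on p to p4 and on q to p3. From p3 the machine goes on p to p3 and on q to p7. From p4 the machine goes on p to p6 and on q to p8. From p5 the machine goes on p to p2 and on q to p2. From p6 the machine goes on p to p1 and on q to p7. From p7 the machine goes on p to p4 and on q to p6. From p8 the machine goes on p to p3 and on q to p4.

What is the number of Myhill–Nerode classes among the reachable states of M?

States {p5} cannot be reached from the start state, so discard them.
Initial partition by acceptance: {p1,p3,p7} | {p2,p4,p6,p8}.
Split {p1,p3,p7} by δ(·,p) → {p1,p7} and {p3}.
On input p, block {p2,p4,p6,p8} splits into {p2,p4} and {p6} and {p8}.
Split {p1,p7} by δ(·,q) → {p1} and {p7}.
On input p, block {p2,p4} splits into {p2} and {p4}.
No further refinement is possible. Final partition (7 blocks): {p1} | {p2} | {p3} | {p6} | {p8} | {p7} | {p4}.

7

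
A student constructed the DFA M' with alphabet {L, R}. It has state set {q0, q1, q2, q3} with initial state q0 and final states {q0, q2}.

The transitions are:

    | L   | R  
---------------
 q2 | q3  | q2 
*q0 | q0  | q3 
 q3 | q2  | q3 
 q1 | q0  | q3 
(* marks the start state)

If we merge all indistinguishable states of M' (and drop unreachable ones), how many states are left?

3

Reachable states from the start: {q0,q2,q3}. Unreachable: {q1} — drop them.
P0 = {q0,q2} | {q3}.
On input L, block {q0,q2} splits into {q0} and {q2}.
No further refinement is possible. Final partition (3 blocks): {q0} | {q3} | {q2}.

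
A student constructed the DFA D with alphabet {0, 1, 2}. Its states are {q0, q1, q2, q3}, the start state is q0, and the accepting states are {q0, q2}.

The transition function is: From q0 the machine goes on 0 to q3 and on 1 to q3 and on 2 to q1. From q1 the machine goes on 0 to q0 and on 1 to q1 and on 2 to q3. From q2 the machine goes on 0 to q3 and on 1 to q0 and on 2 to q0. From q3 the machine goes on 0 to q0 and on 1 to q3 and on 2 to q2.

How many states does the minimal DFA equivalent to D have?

All states are reachable from the start state.
P0 = {q0,q2} | {q1,q3}.
Split {q0,q2} by δ(·,1) → {q0} and {q2}.
On input 2, block {q1,q3} splits into {q1} and {q3}.
Stable partition: {q0} | {q1} | {q2} | {q3} — 4 equivalence classes.

4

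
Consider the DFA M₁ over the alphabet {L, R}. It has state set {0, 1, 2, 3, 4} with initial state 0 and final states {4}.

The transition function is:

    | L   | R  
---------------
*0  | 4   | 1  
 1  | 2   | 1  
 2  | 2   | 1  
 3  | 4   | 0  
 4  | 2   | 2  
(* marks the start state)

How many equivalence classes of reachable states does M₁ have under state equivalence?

First remove the unreachable states {3}; 4 states remain.
Initial partition by acceptance: {4} | {0,1,2}.
On input L, block {0,1,2} splits into {1,2} and {0}.
Stable partition: {4} | {1,2} | {0} — 3 equivalence classes.

3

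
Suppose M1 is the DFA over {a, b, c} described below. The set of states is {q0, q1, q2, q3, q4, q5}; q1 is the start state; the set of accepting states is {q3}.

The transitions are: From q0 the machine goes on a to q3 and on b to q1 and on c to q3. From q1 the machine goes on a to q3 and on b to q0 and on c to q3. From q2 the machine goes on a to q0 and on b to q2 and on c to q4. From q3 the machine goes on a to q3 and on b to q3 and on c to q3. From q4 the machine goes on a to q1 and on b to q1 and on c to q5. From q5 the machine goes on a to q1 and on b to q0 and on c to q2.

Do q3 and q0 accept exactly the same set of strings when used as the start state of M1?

Reachable states from the start: {q0,q1,q3}. Unreachable: {q2,q4,q5} — drop them.
Initial partition by acceptance: {q3} | {q0,q1}.
Stable partition: {q3} | {q0,q1} — 2 equivalence classes.
q3 and q0 end up in different blocks, so they are distinguishable. For instance, the string 'ε' is accepted from only q3.

No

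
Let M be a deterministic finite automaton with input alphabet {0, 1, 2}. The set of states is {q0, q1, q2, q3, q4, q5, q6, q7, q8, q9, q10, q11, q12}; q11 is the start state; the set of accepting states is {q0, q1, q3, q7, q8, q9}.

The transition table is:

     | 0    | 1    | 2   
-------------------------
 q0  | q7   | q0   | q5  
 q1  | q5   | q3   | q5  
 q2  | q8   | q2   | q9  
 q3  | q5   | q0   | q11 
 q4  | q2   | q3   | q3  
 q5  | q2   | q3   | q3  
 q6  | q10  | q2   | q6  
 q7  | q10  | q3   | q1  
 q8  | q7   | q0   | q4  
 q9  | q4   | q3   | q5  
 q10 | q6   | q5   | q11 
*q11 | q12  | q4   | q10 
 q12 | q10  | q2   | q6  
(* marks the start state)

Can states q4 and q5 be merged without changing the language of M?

All states are reachable from the start state.
P0 = {q0,q1,q3,q7,q8,q9} | {q2,q4,q5,q6,q10,q11,q12}.
Refine {q0,q1,q3,q7,q8,q9} on symbol 0: members go to different blocks, giving {q1,q3,q7,q9} and {q0,q8}.
Split {q1,q3,q7,q9} by δ(·,1) → {q1,q7,q9} and {q3}.
On input 2, block {q1,q7,q9} splits into {q1,q9} and {q7}.
Refine {q2,q4,q5,q6,q10,q11,q12} on symbol 0: members go to different blocks, giving {q4,q5,q6,q10,q11,q12} and {q2}.
On input 0, block {q4,q5,q6,q10,q11,q12} splits into {q6,q10,q11,q12} and {q4,q5}.
On input 1, block {q6,q10,q11,q12} splits into {q6,q12} and {q10,q11}.
Stable partition: {q1,q9} | {q6,q12} | {q0,q8} | {q3} | {q7} | {q2} | {q4,q5} | {q10,q11} — 8 equivalence classes.
q4 and q5 lie in the same block of the stable partition, so they are equivalent — no string distinguishes them.

Yes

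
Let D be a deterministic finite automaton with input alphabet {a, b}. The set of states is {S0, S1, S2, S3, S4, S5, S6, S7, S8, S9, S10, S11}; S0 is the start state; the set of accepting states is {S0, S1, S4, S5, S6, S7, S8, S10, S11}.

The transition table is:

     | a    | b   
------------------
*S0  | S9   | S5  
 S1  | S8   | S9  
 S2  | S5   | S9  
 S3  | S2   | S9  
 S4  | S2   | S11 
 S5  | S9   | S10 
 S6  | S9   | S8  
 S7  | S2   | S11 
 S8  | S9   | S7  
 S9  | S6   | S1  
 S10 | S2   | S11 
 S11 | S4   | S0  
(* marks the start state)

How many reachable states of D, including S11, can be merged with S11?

1

First remove the unreachable states {S3}; 11 states remain.
P0 = {S0,S1,S4,S5,S6,S7,S8,S10,S11} | {S2,S9}.
Split {S0,S1,S4,S5,S6,S7,S8,S10,S11} by δ(·,a) → {S0,S4,S5,S6,S7,S8,S10} and {S1,S11}.
On input b, block {S0,S4,S5,S6,S7,S8,S10} splits into {S0,S5,S6,S8} and {S4,S7,S10}.
Split {S0,S5,S6,S8} by δ(·,b) → {S0,S6} and {S5,S8}.
Split {S2,S9} by δ(·,a) → {S2} and {S9}.
Split {S1,S11} by δ(·,a) → {S1} and {S11}.
Stable partition: {S0,S6} | {S2} | {S1} | {S4,S7,S10} | {S5,S8} | {S9} | {S11} — 7 equivalence classes.
State S11 belongs to the block {S11}, which has 1 states.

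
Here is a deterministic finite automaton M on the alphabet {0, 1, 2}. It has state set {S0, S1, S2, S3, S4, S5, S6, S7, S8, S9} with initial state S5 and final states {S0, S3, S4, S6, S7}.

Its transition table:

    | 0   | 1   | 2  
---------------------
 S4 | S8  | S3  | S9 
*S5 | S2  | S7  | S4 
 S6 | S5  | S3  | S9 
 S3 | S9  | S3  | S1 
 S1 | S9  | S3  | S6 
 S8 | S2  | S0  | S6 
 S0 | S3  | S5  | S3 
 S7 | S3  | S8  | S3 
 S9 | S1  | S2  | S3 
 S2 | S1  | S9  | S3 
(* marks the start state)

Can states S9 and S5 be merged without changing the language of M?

No

P0 = {S0,S3,S4,S6,S7} | {S1,S2,S5,S8,S9}.
Split {S0,S3,S4,S6,S7} by δ(·,0) → {S3,S4,S6} and {S0,S7}.
On input 1, block {S1,S2,S5,S8,S9} splits into {S2,S9} and {S5,S8} and {S1}.
On input 0, block {S3,S4,S6} splits into {S4,S6} and {S3}.
The partition is now stable with 6 blocks: {S4,S6} | {S2,S9} | {S0,S7} | {S5,S8} | {S1} | {S3}.
S9 and S5 end up in different blocks, so they are distinguishable. For instance, the string '1' is accepted from only S5.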